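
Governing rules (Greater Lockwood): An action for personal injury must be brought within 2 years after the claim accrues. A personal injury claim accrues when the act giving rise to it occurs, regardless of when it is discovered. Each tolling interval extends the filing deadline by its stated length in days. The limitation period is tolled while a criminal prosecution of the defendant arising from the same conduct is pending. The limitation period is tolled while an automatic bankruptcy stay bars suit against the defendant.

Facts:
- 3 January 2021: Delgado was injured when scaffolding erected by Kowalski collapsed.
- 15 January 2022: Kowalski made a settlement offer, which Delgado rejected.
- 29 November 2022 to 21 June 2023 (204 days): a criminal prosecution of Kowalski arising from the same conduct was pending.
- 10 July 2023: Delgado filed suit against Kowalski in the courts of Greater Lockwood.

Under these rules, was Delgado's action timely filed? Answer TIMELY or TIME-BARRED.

The claim accrued on 3 January 2021, the date of the act.
2 years from 3 January 2021 is 3 January 2023.
The pending criminal prosecution from 29 November 2022 to 21 June 2023 tolled the period for 204 days, extending the deadline to 26 July 2023.
The other events in the timeline have no effect on the limitation period under the stated rules.
Filing on 10 July 2023 beat the 26 July 2023 deadline — the action is timely.

TIMELY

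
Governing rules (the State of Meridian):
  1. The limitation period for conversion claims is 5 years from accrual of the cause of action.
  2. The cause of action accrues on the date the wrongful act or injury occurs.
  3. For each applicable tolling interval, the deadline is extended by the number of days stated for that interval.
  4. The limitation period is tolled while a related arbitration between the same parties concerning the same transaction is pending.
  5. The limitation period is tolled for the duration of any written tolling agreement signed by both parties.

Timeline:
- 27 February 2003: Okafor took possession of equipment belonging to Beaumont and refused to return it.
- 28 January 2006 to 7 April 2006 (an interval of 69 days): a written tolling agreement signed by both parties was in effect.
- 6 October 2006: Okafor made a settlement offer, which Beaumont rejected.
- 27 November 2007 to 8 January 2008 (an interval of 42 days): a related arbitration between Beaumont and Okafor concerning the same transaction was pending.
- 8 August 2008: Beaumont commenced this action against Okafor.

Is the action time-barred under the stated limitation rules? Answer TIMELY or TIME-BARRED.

TIME-BARRED

The cause of action accrued on 27 February 2003, the date of the act.
Adding the 5 years base period to 27 February 2003 gives a deadline of 27 February 2008, before any tolling.
The written tolling agreement from 28 January 2006 to 7 April 2006 tolled the period for 69 days, extending the deadline to 6 May 2008.
Because the pending related arbitration ran from 27 November 2007 to 8 January 2008, the deadline is extended by 42 days to 17 June 2008.
Nothing else in the chronology tolls or restarts the period.
The 8 August 2008 filing falls after the 17 June 2008 deadline; the claim is time-barred.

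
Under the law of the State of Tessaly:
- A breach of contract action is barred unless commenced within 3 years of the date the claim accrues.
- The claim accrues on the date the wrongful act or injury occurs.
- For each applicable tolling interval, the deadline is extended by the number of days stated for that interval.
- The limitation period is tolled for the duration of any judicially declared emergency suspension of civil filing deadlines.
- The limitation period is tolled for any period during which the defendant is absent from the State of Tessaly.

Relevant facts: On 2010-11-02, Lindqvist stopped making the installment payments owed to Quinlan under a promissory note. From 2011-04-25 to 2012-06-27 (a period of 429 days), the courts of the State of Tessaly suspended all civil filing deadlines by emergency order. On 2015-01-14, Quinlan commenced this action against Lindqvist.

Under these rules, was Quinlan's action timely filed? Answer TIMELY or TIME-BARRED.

The claim accrued on 2010-11-02, when the wrongful act occurred.
3 years from 2010-11-02 is 2013-11-02.
The emergency suspension of filing deadlines from 2011-04-25 to 2012-06-27 tolled the period for 429 days, extending the deadline to 2015-01-05.
Quinlan filed on 2015-01-14, after the 2015-01-05 deadline, so the action is time-barred.

TIME-BARRED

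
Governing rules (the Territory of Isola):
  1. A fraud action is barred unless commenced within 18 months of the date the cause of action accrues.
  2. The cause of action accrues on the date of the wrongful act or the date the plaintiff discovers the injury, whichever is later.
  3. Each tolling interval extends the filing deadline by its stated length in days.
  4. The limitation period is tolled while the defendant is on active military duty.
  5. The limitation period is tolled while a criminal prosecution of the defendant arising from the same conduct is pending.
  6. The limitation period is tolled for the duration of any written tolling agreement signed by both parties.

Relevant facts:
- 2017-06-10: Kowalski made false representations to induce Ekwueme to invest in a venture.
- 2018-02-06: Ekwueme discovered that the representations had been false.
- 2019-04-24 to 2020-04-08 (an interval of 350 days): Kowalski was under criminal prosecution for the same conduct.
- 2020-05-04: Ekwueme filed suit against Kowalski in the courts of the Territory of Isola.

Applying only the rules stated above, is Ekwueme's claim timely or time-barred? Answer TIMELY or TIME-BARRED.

TIMELY

The claim accrued on 2018-02-06 — the later of the 2017-06-10 act and the 2018-02-06 discovery.
18 months from 2018-02-06 is 2019-08-06.
The pending criminal prosecution from 2019-04-24 to 2020-04-08 tolled the period for 350 days, extending the deadline to 2020-07-21.
Ekwueme filed on 2020-05-04, before the 2020-07-21 deadline, so the action is timely.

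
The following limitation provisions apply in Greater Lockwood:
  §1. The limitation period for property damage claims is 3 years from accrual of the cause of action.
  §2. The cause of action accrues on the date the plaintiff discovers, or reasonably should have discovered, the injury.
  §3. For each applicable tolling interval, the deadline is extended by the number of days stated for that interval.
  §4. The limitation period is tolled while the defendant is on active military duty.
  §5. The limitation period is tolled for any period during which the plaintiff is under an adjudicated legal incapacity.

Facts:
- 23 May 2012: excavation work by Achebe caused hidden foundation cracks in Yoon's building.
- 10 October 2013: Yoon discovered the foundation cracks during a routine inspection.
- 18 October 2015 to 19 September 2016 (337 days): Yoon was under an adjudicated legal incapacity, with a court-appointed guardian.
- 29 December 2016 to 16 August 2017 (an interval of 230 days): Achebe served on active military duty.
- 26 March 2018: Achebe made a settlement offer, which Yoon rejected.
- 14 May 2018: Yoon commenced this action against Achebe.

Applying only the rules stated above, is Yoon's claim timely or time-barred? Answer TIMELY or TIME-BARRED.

TIME-BARRED

Accrual is tied to discovery, so the period began on 10 October 2013 rather than on 23 May 2012 when the act occurred.
Adding the 3 years base period to 10 October 2013 gives a deadline of 10 October 2016, before any tolling.
The plaintiff's legal incapacity from 18 October 2015 to 19 September 2016 tolled the period for 337 days, extending the deadline to 12 September 2017.
The period was tolled for 230 days by the defendant's active military service (29 December 2016 to 16 August 2017), pushing the deadline to 30 April 2018.
Nothing else in the chronology tolls or restarts the period.
The 14 May 2018 filing falls after the 30 April 2018 deadline; the claim is time-barred.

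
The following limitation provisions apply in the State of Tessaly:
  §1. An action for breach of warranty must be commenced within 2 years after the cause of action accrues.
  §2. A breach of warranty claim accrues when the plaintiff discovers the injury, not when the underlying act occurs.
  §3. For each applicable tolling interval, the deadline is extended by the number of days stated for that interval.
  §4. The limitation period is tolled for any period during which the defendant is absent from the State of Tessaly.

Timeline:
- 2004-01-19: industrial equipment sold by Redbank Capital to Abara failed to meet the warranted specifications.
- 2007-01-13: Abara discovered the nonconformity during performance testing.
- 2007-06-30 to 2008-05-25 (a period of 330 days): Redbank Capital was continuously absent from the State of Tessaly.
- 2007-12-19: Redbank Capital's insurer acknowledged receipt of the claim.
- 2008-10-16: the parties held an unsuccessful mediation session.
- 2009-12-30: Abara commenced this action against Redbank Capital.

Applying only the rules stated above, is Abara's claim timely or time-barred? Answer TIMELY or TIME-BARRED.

Under the discovery rule, the claim accrued on 2007-01-13, when Abara discovered the injury — not on the 2004-01-19 date of the underlying act.
2 years from 2007-01-13 is 2009-01-13.
Because the defendant's absence from the jurisdiction ran from 2007-06-30 to 2008-05-25, the deadline is extended by 330 days to 2009-12-09.
None of the other events listed affects the running of the period under the stated rules.
Filing on 2009-12-30 missed the 2009-12-09 deadline — the action is time-barred.

TIME-BARRED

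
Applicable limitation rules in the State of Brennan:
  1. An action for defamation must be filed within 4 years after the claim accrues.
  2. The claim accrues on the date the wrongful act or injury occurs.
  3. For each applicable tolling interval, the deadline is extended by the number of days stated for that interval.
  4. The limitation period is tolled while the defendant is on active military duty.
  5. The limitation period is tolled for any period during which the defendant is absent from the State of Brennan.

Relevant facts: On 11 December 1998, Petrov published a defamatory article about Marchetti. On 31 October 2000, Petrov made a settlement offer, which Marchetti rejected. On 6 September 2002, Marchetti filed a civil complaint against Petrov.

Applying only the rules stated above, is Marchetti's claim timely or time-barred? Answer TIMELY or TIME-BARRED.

TIMELY

The claim accrued on 11 December 1998, when the wrongful act occurred.
The untolled deadline — 4 years after 11 December 1998 — is 11 December 2002.
Nothing else in the chronology tolls or restarts the period.
Filing on 6 September 2002 beat the 11 December 2002 deadline — the action is timely.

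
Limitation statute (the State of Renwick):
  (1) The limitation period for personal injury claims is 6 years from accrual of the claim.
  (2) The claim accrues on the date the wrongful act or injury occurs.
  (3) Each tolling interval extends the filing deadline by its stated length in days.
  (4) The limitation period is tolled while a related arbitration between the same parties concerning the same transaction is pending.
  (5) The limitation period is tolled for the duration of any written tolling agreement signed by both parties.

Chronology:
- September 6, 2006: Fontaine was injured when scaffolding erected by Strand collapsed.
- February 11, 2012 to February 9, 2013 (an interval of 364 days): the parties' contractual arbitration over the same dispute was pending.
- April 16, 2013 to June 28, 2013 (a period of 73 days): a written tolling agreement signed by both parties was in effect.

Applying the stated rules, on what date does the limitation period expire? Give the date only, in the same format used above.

November 17, 2013

The claim accrued on September 6, 2006, the date of the act.
Adding the 6 years base period to September 6, 2006 gives a deadline of September 6, 2012, before any tolling.
Because the pending related arbitration ran from February 11, 2012 to February 9, 2013, the deadline is extended by 364 days to September 5, 2013.
The written tolling agreement from April 16, 2013 to June 28, 2013 tolled the period for 73 days, extending the deadline to November 17, 2013.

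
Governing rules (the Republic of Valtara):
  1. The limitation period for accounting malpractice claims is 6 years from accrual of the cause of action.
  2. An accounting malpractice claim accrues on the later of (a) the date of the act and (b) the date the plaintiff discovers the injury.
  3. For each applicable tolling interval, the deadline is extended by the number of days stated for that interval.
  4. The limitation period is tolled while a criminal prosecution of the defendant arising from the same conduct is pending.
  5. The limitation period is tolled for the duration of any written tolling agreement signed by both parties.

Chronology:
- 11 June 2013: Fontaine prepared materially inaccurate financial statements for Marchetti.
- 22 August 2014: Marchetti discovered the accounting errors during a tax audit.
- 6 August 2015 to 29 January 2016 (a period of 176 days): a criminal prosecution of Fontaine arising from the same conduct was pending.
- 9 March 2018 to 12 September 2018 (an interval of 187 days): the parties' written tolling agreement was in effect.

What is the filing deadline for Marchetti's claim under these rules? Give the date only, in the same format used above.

The claim accrued on 22 August 2014 — the later of the 11 June 2013 act and the 22 August 2014 discovery.
6 years from 22 August 2014 is 22 August 2020.
The period was tolled for 176 days by the pending criminal prosecution (6 August 2015 to 29 January 2016), pushing the deadline to 14 February 2021.
Because the written tolling agreement ran from 9 March 2018 to 12 September 2018, the deadline is extended by 187 days to 20 August 2021.

20 August 2021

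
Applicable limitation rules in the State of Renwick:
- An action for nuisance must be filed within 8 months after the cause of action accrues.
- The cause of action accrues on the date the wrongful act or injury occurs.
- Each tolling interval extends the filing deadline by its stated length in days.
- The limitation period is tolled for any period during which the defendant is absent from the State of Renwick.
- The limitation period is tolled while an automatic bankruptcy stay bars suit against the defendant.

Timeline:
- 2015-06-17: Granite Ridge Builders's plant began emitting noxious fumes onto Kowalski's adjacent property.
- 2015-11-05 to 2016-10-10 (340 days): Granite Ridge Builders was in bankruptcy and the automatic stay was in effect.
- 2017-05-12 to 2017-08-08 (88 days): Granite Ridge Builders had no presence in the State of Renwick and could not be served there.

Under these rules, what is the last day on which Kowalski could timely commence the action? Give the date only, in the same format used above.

2017-01-22

The limitation period began to run on 2015-06-17.
The untolled deadline — 8 months after 2015-06-17 — is 2016-02-17.
The period was tolled for 340 days by the automatic bankruptcy stay (2015-11-05 to 2016-10-10), pushing the deadline to 2017-01-22.
By the time the defendant's absence from the jurisdiction began on 2017-05-12, the limitation period had already expired on 2017-01-22; that interval cannot revive it.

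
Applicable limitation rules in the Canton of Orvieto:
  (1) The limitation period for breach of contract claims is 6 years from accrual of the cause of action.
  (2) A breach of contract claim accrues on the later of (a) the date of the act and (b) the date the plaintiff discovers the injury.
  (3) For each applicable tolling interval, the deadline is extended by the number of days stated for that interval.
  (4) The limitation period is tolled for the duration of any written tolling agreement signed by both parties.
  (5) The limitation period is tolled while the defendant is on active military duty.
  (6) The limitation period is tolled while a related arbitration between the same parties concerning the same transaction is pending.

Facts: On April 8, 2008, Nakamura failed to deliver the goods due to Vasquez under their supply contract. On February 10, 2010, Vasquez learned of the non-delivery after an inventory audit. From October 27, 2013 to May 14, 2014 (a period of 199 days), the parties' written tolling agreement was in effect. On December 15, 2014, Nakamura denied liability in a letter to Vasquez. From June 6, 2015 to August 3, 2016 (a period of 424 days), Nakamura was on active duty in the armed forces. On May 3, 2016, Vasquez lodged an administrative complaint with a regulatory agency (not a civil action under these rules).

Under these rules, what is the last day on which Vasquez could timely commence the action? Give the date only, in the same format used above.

The claim accrued on February 10, 2010 — the later of the April 8, 2008 act and the February 10, 2010 discovery.
6 years from February 10, 2010 is February 10, 2016.
Because the written tolling agreement ran from October 27, 2013 to May 14, 2014, the deadline is extended by 199 days to August 27, 2016.
The period was tolled for 424 days by the defendant's active military service (June 6, 2015 to August 3, 2016), pushing the deadline to October 25, 2017.
The other events in the timeline have no effect on the limitation period under the stated rules.

October 25, 2017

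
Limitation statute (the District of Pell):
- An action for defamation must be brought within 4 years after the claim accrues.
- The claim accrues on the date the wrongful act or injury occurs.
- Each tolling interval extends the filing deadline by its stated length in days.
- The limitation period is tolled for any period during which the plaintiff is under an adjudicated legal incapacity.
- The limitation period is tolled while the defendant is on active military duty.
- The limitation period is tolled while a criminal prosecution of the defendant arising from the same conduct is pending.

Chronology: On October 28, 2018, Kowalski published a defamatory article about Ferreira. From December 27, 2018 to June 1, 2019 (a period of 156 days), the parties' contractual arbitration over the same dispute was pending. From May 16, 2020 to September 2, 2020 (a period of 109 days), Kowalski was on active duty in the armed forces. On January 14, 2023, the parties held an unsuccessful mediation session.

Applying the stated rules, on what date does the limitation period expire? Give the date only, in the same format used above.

The claim accrued on October 28, 2018, when the wrongful act occurred.
4 years from October 28, 2018 is October 28, 2022.
The period was tolled for 109 days by the defendant's active military service (May 16, 2020 to September 2, 2020), pushing the deadline to February 14, 2023.
Although a pending arbitration ran from December 27, 2018 to June 1, 2019, the stated rules do not make that a tolling event, so it is disregarded.
The other events in the timeline have no effect on the limitation period under the stated rules.

February 14, 2023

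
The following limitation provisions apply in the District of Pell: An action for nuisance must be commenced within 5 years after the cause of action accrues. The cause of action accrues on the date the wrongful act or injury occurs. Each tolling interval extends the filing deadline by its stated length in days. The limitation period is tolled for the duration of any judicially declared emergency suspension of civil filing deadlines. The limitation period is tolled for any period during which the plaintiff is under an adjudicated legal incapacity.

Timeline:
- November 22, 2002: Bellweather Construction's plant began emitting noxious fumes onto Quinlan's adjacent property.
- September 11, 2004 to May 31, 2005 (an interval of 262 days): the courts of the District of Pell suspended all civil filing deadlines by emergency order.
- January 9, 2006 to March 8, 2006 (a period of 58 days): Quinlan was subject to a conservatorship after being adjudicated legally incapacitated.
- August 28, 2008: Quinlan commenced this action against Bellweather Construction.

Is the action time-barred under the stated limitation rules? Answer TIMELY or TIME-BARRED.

TIMELY

The cause of action accrued on November 22, 2002, the date of the act.
Adding the 5 years base period to November 22, 2002 gives a deadline of November 22, 2007, before any tolling.
The emergency suspension of filing deadlines from September 11, 2004 to May 31, 2005 tolled the period for 262 days, extending the deadline to August 10, 2008.
The period was tolled for 58 days by the plaintiff's legal incapacity (January 9, 2006 to March 8, 2006), pushing the deadline to October 7, 2008.
Filing on August 28, 2008 beat the October 7, 2008 deadline — the action is timely.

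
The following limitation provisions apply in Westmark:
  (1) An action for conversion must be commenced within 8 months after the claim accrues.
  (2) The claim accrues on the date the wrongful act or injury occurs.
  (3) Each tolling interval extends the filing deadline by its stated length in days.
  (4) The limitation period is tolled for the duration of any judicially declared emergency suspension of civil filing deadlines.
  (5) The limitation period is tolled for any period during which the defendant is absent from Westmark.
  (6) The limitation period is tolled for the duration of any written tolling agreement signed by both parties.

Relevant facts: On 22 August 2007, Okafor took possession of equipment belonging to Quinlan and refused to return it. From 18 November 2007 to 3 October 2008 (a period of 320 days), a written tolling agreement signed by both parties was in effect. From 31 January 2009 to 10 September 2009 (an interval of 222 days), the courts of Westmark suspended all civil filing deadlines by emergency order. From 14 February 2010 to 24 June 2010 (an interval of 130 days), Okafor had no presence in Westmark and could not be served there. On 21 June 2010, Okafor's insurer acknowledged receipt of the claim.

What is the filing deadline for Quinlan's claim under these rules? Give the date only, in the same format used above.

The claim accrued on 22 August 2007, when the wrongful act occurred.
8 months from 22 August 2007 is 22 April 2008.
Because the written tolling agreement ran from 18 November 2007 to 3 October 2008, the deadline is extended by 320 days to 8 March 2009.
The emergency suspension of filing deadlines from 31 January 2009 to 10 September 2009 tolled the period for 222 days, extending the deadline to 16 October 2009.
The defendant's absence from the jurisdiction starting 14 February 2010 came too late — the period had run on 16 October 2009 — and so does not extend the deadline.
None of the other events listed affects the running of the period under the stated rules.

16 October 2009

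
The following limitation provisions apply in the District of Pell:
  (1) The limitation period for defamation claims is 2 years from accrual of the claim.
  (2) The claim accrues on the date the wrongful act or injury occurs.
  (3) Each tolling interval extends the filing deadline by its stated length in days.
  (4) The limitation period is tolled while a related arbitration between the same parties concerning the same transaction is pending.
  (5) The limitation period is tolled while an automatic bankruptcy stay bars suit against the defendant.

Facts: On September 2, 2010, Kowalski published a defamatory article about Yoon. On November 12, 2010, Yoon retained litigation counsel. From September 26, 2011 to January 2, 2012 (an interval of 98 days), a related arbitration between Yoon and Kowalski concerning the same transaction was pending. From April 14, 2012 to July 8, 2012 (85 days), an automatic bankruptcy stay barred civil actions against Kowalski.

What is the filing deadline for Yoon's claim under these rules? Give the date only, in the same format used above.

March 4, 2013

The claim accrued on September 2, 2010, when the wrongful act occurred.
Adding the 2 years base period to September 2, 2010 gives a deadline of September 2, 2012, before any tolling.
The period was tolled for 98 days by the pending related arbitration (September 26, 2011 to January 2, 2012), pushing the deadline to December 9, 2012.
The automatic bankruptcy stay from April 14, 2012 to July 8, 2012 tolled the period for 85 days, extending the deadline to March 4, 2013.
Nothing else in the chronology tolls or restarts the period.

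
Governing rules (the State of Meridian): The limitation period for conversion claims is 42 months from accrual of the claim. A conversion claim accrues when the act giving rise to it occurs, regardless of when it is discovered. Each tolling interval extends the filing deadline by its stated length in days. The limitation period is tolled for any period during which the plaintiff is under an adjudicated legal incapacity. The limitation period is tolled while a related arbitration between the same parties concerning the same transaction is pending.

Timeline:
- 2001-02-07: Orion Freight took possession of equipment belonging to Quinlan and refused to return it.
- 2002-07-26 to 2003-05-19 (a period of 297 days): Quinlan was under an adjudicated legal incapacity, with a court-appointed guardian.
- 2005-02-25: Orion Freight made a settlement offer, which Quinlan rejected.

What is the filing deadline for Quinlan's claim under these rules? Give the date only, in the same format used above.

2005-05-31

The claim accrued on 2001-02-07, the date of the act.
42 months from 2001-02-07 is 2004-08-07.
Because the plaintiff's legal incapacity ran from 2002-07-26 to 2003-05-19, the deadline is extended by 297 days to 2005-05-31.
The other events in the timeline have no effect on the limitation period under the stated rules.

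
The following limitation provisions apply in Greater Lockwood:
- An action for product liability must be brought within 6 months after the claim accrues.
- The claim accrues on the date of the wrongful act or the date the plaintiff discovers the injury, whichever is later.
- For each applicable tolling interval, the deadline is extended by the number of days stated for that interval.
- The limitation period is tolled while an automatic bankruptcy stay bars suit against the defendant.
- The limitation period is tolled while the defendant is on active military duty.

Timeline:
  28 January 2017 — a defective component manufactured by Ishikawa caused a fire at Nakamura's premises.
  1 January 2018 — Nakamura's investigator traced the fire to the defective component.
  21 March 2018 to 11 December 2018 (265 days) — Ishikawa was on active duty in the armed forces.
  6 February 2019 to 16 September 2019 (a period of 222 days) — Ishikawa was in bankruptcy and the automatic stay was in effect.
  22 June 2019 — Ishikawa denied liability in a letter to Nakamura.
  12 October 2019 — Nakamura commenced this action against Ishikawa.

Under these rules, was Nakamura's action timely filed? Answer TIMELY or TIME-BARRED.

Taking the later of the act (28 January 2017) and discovery (1 January 2018), the claim accrued on 1 January 2018.
6 months from 1 January 2018 is 1 July 2018.
The defendant's active military service from 21 March 2018 to 11 December 2018 tolled the period for 265 days, extending the deadline to 23 March 2019.
Because the automatic bankruptcy stay ran from 6 February 2019 to 16 September 2019, the deadline is extended by 222 days to 31 October 2019.
The other events in the timeline have no effect on the limitation period under the stated rules.
Filing on 12 October 2019 beat the 31 October 2019 deadline — the action is timely.

TIMELY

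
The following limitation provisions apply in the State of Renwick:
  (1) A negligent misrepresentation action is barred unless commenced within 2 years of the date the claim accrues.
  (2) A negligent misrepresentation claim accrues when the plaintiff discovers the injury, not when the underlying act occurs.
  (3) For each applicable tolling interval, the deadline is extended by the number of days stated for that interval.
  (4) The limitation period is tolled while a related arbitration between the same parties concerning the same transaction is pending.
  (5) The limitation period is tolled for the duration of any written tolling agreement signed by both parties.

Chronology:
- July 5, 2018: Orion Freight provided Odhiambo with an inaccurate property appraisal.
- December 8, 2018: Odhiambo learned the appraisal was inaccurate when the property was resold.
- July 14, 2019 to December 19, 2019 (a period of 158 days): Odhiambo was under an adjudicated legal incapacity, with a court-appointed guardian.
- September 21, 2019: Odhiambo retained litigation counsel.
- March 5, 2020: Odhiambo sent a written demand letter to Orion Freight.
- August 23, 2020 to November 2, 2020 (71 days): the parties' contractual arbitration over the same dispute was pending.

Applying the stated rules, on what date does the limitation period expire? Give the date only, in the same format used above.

The claim did not accrue until Odhiambo discovered the injury on December 8, 2018; the July 5, 2018 act date does not start the clock under the stated rule.
2 years from December 8, 2018 is December 8, 2020.
Because the pending related arbitration ran from August 23, 2020 to November 2, 2020, the deadline is extended by 71 days to February 17, 2021.
No stated provision tolls the period for the plaintiff's incapacity, so the interval from July 14, 2019 to December 19, 2019 has no effect on the deadline.
Nothing else in the chronology tolls or restarts the period.

February 17, 2021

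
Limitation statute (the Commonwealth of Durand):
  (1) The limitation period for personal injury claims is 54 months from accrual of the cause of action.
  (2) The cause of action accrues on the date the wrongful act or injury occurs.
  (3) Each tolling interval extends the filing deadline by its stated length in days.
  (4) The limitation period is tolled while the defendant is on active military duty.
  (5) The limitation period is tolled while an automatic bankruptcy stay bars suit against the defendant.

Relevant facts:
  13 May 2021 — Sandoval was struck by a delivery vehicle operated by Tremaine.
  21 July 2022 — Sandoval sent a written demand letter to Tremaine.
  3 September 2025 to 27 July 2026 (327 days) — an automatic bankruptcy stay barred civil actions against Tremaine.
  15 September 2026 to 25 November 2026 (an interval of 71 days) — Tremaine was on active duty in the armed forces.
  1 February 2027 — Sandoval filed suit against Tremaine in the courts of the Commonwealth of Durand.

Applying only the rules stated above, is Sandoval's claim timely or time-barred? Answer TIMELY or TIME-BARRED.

The claim accrued on 13 May 2021, when the wrongful act occurred.
54 months from 13 May 2021 is 13 November 2025.
The period was tolled for 327 days by the automatic bankruptcy stay (3 September 2025 to 27 July 2026), pushing the deadline to 6 October 2026.
The defendant's active military service from 15 September 2026 to 25 November 2026 tolled the period for 71 days, extending the deadline to 16 December 2026.
Nothing else in the chronology tolls or restarts the period.
Sandoval filed on 1 February 2027, after the 16 December 2026 deadline, so the action is time-barred.

TIME-BARRED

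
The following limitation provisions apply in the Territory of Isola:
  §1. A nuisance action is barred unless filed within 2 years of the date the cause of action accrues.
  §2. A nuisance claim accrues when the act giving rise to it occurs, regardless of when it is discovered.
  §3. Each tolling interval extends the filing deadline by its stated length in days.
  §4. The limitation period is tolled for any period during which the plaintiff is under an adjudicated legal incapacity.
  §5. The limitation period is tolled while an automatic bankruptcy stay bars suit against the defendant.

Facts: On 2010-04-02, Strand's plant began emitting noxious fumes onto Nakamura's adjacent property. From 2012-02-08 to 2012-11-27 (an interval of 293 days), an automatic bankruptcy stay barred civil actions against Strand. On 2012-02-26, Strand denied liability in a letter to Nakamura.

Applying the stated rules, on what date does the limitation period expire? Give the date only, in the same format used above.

The limitation period began to run on 2010-04-02.
2 years from 2010-04-02 is 2012-04-02.
Because the automatic bankruptcy stay ran from 2012-02-08 to 2012-11-27, the deadline is extended by 293 days to 2013-01-20.
None of the other events listed affects the running of the period under the stated rules.

2013-01-20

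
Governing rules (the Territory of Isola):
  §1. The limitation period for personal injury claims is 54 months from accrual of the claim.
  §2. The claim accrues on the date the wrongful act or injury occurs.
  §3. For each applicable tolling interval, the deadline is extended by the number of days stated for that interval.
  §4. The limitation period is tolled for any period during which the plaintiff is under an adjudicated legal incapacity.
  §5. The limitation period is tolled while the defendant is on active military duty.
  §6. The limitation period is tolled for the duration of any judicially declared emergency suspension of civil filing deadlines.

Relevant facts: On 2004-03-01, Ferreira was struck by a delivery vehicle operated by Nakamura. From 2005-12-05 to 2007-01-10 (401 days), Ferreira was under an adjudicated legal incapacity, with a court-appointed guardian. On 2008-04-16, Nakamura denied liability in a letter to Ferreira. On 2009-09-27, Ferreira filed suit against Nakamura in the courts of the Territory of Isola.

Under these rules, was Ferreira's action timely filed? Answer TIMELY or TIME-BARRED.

TIMELY

The claim accrued on 2004-03-01, when the wrongful act occurred.
Adding the 54 months base period to 2004-03-01 gives a deadline of 2008-09-01, before any tolling.
Because the plaintiff's legal incapacity ran from 2005-12-05 to 2007-01-10, the deadline is extended by 401 days to 2009-10-07.
None of the other events listed affects the running of the period under the stated rules.
The 2009-09-27 filing precedes the 2009-10-07 deadline; the claim is timely.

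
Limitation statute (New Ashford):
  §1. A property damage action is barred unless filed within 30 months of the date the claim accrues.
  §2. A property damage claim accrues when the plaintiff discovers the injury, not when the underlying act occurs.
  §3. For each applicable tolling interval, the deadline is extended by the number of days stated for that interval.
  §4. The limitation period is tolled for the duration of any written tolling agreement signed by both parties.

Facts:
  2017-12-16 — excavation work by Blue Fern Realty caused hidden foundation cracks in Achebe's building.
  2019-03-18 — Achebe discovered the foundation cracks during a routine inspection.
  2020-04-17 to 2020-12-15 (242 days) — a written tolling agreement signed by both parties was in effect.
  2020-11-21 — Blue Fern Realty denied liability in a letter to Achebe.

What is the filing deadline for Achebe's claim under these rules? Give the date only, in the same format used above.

Under the discovery rule, the claim accrued on 2019-03-18, when Achebe discovered the injury — not on the 2017-12-16 date of the underlying act.
The untolled deadline — 30 months after 2019-03-18 — is 2021-09-18.
The period was tolled for 242 days by the written tolling agreement (2020-04-17 to 2020-12-15), pushing the deadline to 2022-05-18.
Nothing else in the chronology tolls or restarts the period.

2022-05-18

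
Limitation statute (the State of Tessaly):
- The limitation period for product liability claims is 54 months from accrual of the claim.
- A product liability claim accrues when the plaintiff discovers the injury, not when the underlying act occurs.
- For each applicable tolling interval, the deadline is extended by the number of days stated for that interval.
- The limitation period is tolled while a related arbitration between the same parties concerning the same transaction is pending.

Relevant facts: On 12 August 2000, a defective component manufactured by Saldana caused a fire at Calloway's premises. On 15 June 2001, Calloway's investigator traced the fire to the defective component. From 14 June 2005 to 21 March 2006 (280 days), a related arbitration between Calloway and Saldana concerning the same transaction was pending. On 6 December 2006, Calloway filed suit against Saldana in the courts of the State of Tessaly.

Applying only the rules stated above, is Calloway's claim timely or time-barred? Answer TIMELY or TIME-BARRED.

TIME-BARRED

Under the discovery rule, the claim accrued on 15 June 2001, when Calloway discovered the injury — not on the 12 August 2000 date of the underlying act.
54 months from 15 June 2001 is 15 December 2005.
The period was tolled for 280 days by the pending related arbitration (14 June 2005 to 21 March 2006), pushing the deadline to 21 September 2006.
Filing on 6 December 2006 missed the 21 September 2006 deadline — the action is time-barred.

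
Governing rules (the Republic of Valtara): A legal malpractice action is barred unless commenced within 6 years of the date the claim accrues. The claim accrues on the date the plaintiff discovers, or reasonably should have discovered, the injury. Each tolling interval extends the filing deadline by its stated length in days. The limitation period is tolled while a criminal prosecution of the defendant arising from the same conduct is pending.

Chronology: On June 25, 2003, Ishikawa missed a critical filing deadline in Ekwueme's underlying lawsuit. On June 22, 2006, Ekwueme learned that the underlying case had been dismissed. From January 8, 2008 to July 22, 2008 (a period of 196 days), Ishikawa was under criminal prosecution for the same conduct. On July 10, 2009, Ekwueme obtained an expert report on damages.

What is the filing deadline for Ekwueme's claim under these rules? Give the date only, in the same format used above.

January 4, 2013

The claim did not accrue until Ekwueme discovered the injury on June 22, 2006; the June 25, 2003 act date does not start the clock under the stated rule.
The untolled deadline — 6 years after June 22, 2006 — is June 22, 2012.
The period was tolled for 196 days by the pending criminal prosecution (January 8, 2008 to July 22, 2008), pushing the deadline to January 4, 2013.
Nothing else in the chronology tolls or restarts the period.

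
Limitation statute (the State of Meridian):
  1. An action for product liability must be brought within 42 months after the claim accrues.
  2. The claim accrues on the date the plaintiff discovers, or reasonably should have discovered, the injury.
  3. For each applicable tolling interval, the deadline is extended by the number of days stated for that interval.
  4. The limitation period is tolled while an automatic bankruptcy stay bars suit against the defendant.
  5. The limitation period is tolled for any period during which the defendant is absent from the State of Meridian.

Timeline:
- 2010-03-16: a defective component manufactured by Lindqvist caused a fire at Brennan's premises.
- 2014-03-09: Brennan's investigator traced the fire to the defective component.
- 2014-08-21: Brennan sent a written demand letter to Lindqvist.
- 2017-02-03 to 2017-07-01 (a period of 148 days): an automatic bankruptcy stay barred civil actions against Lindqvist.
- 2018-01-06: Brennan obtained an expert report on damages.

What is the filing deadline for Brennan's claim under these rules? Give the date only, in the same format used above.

2018-02-04

The claim did not accrue until Brennan discovered the injury on 2014-03-09; the 2010-03-16 act date does not start the clock under the stated rule.
42 months from 2014-03-09 is 2017-09-09.
The period was tolled for 148 days by the automatic bankruptcy stay (2017-02-03 to 2017-07-01), pushing the deadline to 2018-02-04.
The other events in the timeline have no effect on the limitation period under the stated rules.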